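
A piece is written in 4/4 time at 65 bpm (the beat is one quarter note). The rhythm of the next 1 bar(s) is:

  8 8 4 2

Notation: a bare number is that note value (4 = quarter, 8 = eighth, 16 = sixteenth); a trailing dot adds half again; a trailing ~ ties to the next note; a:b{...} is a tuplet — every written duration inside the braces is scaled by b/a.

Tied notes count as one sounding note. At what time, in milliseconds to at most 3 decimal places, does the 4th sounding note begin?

note 4 onset = 2b = 1846.154ms

1. 0.0ms @ 0 + 461.538ms (1/2)
2. 461.538ms @ 1/2 + 461.538ms (1/2)
3. 923.077ms @ 1 + 923.077ms (1)
4. 1846.154ms @ 2 + 1846.154ms (2)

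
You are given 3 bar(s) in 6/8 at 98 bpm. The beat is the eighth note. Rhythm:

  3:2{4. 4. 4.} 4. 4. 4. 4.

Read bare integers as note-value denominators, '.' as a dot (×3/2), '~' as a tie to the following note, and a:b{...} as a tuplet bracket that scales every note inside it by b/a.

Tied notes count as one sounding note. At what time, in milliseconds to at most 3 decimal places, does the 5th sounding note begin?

note 5 onset = 9b = 5510.204ms

1. 0.0ms @ 0 + 1224.49ms (2)
2. 1224.49ms @ 2 + 1224.49ms (2)
3. 2448.98ms @ 4 + 1224.49ms (2)
4. 3673.469ms @ 6 + 1836.735ms (3)
5. 5510.204ms @ 9 + 1836.735ms (3)
6. 7346.939ms @ 12 + 1836.735ms (3)
7. 9183.673ms @ 15 + 1836.735ms (3)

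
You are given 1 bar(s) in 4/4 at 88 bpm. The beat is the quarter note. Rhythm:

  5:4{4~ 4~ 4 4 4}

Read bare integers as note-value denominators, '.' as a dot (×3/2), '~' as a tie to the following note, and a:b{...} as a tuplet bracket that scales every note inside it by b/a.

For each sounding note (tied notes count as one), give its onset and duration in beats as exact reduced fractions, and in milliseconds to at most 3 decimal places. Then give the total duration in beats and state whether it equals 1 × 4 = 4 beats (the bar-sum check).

1) 0.0ms=0b +1636.364ms=12/5b
2) 1636.364ms=12/5b +545.455ms=4/5b
3) 2181.818ms=16/5b +545.455ms=4/5b
Σ=4b of 4 (88bpm 4/4) — PASS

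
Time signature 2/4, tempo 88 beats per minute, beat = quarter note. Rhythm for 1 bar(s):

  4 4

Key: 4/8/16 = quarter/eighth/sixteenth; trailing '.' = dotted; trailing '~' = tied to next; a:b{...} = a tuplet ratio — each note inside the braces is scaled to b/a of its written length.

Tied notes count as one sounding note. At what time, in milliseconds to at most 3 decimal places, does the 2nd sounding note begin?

1. 0.0ms @ 0 + 681.818ms (1)
2. 681.818ms @ 1 + 681.818ms (1)

note 2 onset = 1b = 681.818ms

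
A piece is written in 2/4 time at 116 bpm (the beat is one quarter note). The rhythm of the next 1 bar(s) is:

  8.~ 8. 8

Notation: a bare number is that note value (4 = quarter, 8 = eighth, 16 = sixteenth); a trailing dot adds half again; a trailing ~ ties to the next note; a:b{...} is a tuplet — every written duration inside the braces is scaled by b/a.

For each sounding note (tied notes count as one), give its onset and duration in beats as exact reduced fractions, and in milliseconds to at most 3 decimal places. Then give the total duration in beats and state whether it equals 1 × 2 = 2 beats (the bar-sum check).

1) 0.0ms=0b +775.862ms=3/2b
2) 775.862ms=3/2b +258.621ms=1/2b
Σ=2b of 2 (116bpm 2/4) — PASS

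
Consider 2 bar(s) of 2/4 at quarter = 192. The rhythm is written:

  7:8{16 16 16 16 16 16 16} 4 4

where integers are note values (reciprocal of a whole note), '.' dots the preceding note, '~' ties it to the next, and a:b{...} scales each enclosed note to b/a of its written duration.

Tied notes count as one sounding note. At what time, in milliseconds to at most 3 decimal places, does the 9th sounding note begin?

note 9 onset = 3b = 937.5ms

1. 0.0ms @ 0 + 89.286ms (2/7)
2. 89.286ms @ 2/7 + 89.286ms (2/7)
3. 178.571ms @ 4/7 + 89.286ms (2/7)
4. 267.857ms @ 6/7 + 89.286ms (2/7)
5. 357.143ms @ 8/7 + 89.286ms (2/7)
6. 446.429ms @ 10/7 + 89.286ms (2/7)
7. 535.714ms @ 12/7 + 89.286ms (2/7)
8. 625.0ms @ 2 + 312.5ms (1)
9. 937.5ms @ 3 + 312.5ms (1)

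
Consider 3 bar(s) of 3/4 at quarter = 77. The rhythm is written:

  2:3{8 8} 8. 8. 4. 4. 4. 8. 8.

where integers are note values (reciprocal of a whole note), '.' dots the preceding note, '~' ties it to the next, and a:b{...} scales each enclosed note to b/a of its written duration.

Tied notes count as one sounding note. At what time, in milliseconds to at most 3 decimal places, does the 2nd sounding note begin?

1. 0.0ms @ 0 + 584.416ms (3/4)
2. 584.416ms @ 3/4 + 584.416ms (3/4)
3. 1168.831ms @ 3/2 + 584.416ms (3/4)
4. 1753.247ms @ 9/4 + 584.416ms (3/4)
5. 2337.662ms @ 3 + 1168.831ms (3/2)
6. 3506.494ms @ 9/2 + 1168.831ms (3/2)
7. 4675.325ms @ 6 + 1168.831ms (3/2)
8. 5844.156ms @ 15/2 + 584.416ms (3/4)
9. 6428.571ms @ 33/4 + 584.416ms (3/4)

note 2 onset = 3/4b = 584.416ms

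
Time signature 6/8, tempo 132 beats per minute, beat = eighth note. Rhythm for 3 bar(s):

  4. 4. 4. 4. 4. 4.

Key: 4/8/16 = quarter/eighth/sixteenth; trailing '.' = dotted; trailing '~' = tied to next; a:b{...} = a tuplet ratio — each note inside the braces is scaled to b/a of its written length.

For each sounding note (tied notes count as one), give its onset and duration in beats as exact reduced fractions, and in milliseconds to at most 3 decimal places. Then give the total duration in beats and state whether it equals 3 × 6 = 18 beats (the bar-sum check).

1) 0.0ms=0b +1363.636ms=3b
2) 1363.636ms=3b +1363.636ms=3b
3) 2727.273ms=6b +1363.636ms=3b
4) 4090.909ms=9b +1363.636ms=3b
5) 5454.545ms=12b +1363.636ms=3b
6) 6818.182ms=15b +1363.636ms=3b
Σ=18b of 18 (132bpm 6/8) — PASS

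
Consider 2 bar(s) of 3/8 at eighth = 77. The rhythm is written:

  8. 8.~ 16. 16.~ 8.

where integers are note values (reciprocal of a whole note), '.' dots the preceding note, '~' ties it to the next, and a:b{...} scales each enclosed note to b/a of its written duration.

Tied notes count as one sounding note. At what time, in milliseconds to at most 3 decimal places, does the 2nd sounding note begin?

note 2 onset = 3/2b = 1168.831ms

1. 0.0ms @ 0 + 1168.831ms (3/2)
2. 1168.831ms @ 3/2 + 1753.247ms (9/4)
3. 2922.078ms @ 15/4 + 1753.247ms (9/4)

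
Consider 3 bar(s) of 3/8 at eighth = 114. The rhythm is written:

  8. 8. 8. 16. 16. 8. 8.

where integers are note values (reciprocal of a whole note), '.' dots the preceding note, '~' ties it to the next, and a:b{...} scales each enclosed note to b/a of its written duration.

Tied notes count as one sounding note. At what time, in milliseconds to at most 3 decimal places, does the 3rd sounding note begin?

1. 0.0ms @ 0 + 789.474ms (3/2)
2. 789.474ms @ 3/2 + 789.474ms (3/2)
3. 1578.947ms @ 3 + 789.474ms (3/2)
4. 2368.421ms @ 9/2 + 394.737ms (3/4)
5. 2763.158ms @ 21/4 + 394.737ms (3/4)
6. 3157.895ms @ 6 + 789.474ms (3/2)
7. 3947.368ms @ 15/2 + 789.474ms (3/2)

note 3 onset = 3b = 1578.947ms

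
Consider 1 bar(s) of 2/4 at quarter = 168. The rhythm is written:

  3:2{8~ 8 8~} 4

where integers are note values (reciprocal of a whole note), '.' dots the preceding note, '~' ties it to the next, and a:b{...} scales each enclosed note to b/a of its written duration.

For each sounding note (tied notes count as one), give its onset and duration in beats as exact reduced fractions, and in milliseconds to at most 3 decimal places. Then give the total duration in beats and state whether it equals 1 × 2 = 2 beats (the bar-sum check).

1) 0.0ms=0b +238.095ms=2/3b
2) 238.095ms=2/3b +476.19ms=4/3b
Σ=2b of 2 (168bpm 2/4) — PASS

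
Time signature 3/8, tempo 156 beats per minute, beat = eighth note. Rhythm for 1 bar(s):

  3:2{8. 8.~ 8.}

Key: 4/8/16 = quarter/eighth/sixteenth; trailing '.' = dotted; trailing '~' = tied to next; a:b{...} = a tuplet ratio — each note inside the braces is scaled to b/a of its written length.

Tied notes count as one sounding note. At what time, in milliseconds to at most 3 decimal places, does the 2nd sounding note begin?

note 2 onset = 1b = 384.615ms

1. 0.0ms @ 0 + 384.615ms (1)
2. 384.615ms @ 1 + 769.231ms (2)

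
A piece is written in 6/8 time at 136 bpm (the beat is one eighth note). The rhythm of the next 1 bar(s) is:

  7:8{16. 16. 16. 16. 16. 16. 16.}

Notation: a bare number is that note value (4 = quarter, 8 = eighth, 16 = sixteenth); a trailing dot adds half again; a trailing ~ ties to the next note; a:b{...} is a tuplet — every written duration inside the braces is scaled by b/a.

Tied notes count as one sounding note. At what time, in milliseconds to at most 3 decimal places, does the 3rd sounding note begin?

note 3 onset = 12/7b = 756.303ms

1. 0.0ms @ 0 + 378.151ms (6/7)
2. 378.151ms @ 6/7 + 378.151ms (6/7)
3. 756.303ms @ 12/7 + 378.151ms (6/7)
4. 1134.454ms @ 18/7 + 378.151ms (6/7)
5. 1512.605ms @ 24/7 + 378.151ms (6/7)
6. 1890.756ms @ 30/7 + 378.151ms (6/7)
7. 2268.908ms @ 36/7 + 378.151ms (6/7)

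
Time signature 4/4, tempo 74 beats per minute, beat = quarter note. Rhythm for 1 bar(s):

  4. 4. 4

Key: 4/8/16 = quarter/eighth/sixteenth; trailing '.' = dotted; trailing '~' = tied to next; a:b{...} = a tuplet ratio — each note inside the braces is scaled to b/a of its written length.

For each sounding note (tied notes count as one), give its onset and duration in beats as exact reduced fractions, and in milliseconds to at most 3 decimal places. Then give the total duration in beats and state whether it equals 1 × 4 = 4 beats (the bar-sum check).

1) 0.0ms=0b +1216.216ms=3/2b
2) 1216.216ms=3/2b +1216.216ms=3/2b
3) 2432.432ms=3b +810.811ms=1b
Σ=4b of 4 (74bpm 4/4) — PASS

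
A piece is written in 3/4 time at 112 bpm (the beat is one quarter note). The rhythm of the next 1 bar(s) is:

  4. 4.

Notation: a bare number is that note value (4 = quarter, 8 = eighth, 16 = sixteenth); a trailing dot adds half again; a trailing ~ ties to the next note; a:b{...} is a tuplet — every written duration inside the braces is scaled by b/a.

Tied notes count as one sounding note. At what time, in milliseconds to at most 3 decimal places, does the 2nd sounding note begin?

1. 0.0ms @ 0 + 803.571ms (3/2)
2. 803.571ms @ 3/2 + 803.571ms (3/2)

note 2 onset = 3/2b = 803.571ms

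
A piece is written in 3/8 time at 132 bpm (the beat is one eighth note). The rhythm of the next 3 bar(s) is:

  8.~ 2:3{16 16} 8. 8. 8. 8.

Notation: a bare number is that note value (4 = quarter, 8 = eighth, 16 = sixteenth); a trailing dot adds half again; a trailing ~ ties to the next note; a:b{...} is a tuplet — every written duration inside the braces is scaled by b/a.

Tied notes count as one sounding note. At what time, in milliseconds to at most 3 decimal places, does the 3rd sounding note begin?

note 3 onset = 3b = 1363.636ms

1. 0.0ms @ 0 + 1022.727ms (9/4)
2. 1022.727ms @ 9/4 + 340.909ms (3/4)
3. 1363.636ms @ 3 + 681.818ms (3/2)
4. 2045.455ms @ 9/2 + 681.818ms (3/2)
5. 2727.273ms @ 6 + 681.818ms (3/2)
6. 3409.091ms @ 15/2 + 681.818ms (3/2)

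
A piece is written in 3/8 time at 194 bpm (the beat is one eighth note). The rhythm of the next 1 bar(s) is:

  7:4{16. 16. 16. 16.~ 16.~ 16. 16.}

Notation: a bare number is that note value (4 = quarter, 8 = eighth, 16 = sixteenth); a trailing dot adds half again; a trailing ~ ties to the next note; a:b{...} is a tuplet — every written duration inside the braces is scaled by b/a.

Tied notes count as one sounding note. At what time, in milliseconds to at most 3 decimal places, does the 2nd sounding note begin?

note 2 onset = 3/7b = 132.548ms

1. 0.0ms @ 0 + 132.548ms (3/7)
2. 132.548ms @ 3/7 + 132.548ms (3/7)
3. 265.096ms @ 6/7 + 132.548ms (3/7)
4. 397.644ms @ 9/7 + 397.644ms (9/7)
5. 795.287ms @ 18/7 + 132.548ms (3/7)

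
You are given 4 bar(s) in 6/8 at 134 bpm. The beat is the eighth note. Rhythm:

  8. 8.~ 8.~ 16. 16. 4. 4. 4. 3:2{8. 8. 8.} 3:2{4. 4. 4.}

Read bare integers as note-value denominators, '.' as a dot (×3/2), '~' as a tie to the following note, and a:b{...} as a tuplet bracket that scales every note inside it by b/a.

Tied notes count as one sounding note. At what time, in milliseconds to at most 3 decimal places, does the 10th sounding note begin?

note 10 onset = 18b = 8059.701ms

1. 0.0ms @ 0 + 671.642ms (3/2)
2. 671.642ms @ 3/2 + 1679.104ms (15/4)
3. 2350.746ms @ 21/4 + 335.821ms (3/4)
4. 2686.567ms @ 6 + 1343.284ms (3)
5. 4029.851ms @ 9 + 1343.284ms (3)
6. 5373.134ms @ 12 + 1343.284ms (3)
7. 6716.418ms @ 15 + 447.761ms (1)
8. 7164.179ms @ 16 + 447.761ms (1)
9. 7611.94ms @ 17 + 447.761ms (1)
10. 8059.701ms @ 18 + 895.522ms (2)
11. 8955.224ms @ 20 + 895.522ms (2)
12. 9850.746ms @ 22 + 895.522ms (2)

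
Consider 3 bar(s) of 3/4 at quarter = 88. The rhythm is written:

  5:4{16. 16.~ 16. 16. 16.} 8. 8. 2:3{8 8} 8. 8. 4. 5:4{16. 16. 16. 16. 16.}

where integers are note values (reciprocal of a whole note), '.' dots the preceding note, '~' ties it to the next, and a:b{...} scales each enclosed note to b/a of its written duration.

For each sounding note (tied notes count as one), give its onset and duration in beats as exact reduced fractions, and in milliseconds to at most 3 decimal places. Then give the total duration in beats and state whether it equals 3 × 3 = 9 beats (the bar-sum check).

1) 0.0ms=0b +204.545ms=3/10b
2) 204.545ms=3/10b +409.091ms=3/5b
3) 613.636ms=9/10b +204.545ms=3/10b
4) 818.182ms=6/5b +204.545ms=3/10b
5) 1022.727ms=3/2b +511.364ms=3/4b
6) 1534.091ms=9/4b +511.364ms=3/4b
7) 2045.455ms=3b +511.364ms=3/4b
8) 2556.818ms=15/4b +511.364ms=3/4b
9) 3068.182ms=9/2b +511.364ms=3/4b
10) 3579.545ms=21/4b +511.364ms=3/4b
11) 4090.909ms=6b +1022.727ms=3/2b
12) 5113.636ms=15/2b +204.545ms=3/10b
13) 5318.182ms=39/5b +204.545ms=3/10b
14) 5522.727ms=81/10b +204.545ms=3/10b
15) 5727.273ms=42/5b +204.545ms=3/10b
16) 5931.818ms=87/10b +204.545ms=3/10b
Σ=9b of 9 (88bpm 3/4) — PASS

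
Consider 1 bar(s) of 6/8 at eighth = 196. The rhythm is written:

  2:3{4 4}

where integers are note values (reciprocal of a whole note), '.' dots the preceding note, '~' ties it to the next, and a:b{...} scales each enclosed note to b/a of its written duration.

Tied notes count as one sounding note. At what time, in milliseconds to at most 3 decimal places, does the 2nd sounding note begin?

note 2 onset = 3b = 918.367ms

1. 0.0ms @ 0 + 918.367ms (3)
2. 918.367ms @ 3 + 918.367ms (3)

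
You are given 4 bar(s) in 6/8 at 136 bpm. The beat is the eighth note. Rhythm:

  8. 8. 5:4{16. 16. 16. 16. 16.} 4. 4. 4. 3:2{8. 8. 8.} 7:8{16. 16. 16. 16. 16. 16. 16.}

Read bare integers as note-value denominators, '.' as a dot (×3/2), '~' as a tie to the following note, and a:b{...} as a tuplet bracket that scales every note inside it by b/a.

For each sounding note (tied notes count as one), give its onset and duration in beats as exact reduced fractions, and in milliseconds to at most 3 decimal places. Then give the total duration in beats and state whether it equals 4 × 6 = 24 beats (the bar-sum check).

1) 0.0ms=0b +661.765ms=3/2b
2) 661.765ms=3/2b +661.765ms=3/2b
3) 1323.529ms=3b +264.706ms=3/5b
4) 1588.235ms=18/5b +264.706ms=3/5b
5) 1852.941ms=21/5b +264.706ms=3/5b
6) 2117.647ms=24/5b +264.706ms=3/5b
7) 2382.353ms=27/5b +264.706ms=3/5b
8) 2647.059ms=6b +1323.529ms=3b
9) 3970.588ms=9b +1323.529ms=3b
10) 5294.118ms=12b +1323.529ms=3b
11) 6617.647ms=15b +441.176ms=1b
12) 7058.824ms=16b +441.176ms=1b
13) 7500.0ms=17b +441.176ms=1b
14) 7941.176ms=18b +378.151ms=6/7b
15) 8319.328ms=132/7b +378.151ms=6/7b
16) 8697.479ms=138/7b +378.151ms=6/7b
17) 9075.63ms=144/7b +378.151ms=6/7b
18) 9453.782ms=150/7b +378.151ms=6/7b
19) 9831.933ms=156/7b +378.151ms=6/7b
20) 10210.084ms=162/7b +378.151ms=6/7b
Σ=24b of 24 (136bpm 6/8) — PASS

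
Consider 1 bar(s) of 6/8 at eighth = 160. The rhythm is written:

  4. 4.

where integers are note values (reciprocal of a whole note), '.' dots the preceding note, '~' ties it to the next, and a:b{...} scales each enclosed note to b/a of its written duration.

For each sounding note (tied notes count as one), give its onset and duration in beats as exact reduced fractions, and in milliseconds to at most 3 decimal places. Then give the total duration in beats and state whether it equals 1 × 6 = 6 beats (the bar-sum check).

1) 0.0ms=0b +1125.0ms=3b
2) 1125.0ms=3b +1125.0ms=3b
Σ=6b of 6 (160bpm 6/8) — PASS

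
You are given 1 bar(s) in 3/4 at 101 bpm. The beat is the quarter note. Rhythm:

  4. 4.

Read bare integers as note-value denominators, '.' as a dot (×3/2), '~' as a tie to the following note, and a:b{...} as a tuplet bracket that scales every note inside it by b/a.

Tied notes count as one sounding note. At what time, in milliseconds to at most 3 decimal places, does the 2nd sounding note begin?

note 2 onset = 3/2b = 891.089ms

1. 0.0ms @ 0 + 891.089ms (3/2)
2. 891.089ms @ 3/2 + 891.089ms (3/2)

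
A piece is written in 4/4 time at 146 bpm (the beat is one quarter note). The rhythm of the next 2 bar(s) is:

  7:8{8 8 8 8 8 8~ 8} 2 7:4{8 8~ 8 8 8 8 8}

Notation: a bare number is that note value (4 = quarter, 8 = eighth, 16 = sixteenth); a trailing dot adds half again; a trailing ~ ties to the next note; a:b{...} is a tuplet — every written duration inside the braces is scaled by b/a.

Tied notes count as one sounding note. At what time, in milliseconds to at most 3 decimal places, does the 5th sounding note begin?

note 5 onset = 16/7b = 939.335ms

1. 0.0ms @ 0 + 234.834ms (4/7)
2. 234.834ms @ 4/7 + 234.834ms (4/7)
3. 469.667ms @ 8/7 + 234.834ms (4/7)
4. 704.501ms @ 12/7 + 234.834ms (4/7)
5. 939.335ms @ 16/7 + 234.834ms (4/7)
6. 1174.168ms @ 20/7 + 469.667ms (8/7)
7. 1643.836ms @ 4 + 821.918ms (2)
8. 2465.753ms @ 6 + 117.417ms (2/7)
9. 2583.17ms @ 44/7 + 234.834ms (4/7)
10. 2818.004ms @ 48/7 + 117.417ms (2/7)
11. 2935.421ms @ 50/7 + 117.417ms (2/7)
12. 3052.838ms @ 52/7 + 117.417ms (2/7)
13. 3170.254ms @ 54/7 + 117.417ms (2/7)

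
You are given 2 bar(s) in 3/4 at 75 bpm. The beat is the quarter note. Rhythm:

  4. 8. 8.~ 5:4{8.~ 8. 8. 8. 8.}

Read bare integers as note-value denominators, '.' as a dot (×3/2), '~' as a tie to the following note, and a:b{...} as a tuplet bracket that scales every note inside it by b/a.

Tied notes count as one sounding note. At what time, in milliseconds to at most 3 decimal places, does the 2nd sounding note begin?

note 2 onset = 3/2b = 1200.0ms

1. 0.0ms @ 0 + 1200.0ms (3/2)
2. 1200.0ms @ 3/2 + 600.0ms (3/4)
3. 1800.0ms @ 9/4 + 1560.0ms (39/20)
4. 3360.0ms @ 21/5 + 480.0ms (3/5)
5. 3840.0ms @ 24/5 + 480.0ms (3/5)
6. 4320.0ms @ 27/5 + 480.0ms (3/5)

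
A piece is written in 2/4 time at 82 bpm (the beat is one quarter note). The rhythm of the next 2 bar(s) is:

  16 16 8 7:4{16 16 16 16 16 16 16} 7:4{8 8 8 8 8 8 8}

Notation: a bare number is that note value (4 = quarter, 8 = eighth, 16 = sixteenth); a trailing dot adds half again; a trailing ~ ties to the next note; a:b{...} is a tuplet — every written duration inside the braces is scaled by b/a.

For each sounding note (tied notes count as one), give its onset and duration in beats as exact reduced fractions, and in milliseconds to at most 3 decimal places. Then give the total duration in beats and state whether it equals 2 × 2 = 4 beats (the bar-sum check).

1) 0.0ms=0b +182.927ms=1/4b
2) 182.927ms=1/4b +182.927ms=1/4b
3) 365.854ms=1/2b +365.854ms=1/2b
4) 731.707ms=1b +104.53ms=1/7b
5) 836.237ms=8/7b +104.53ms=1/7b
6) 940.767ms=9/7b +104.53ms=1/7b
7) 1045.296ms=10/7b +104.53ms=1/7b
8) 1149.826ms=11/7b +104.53ms=1/7b
9) 1254.355ms=12/7b +104.53ms=1/7b
10) 1358.885ms=13/7b +104.53ms=1/7b
11) 1463.415ms=2b +209.059ms=2/7b
12) 1672.474ms=16/7b +209.059ms=2/7b
13) 1881.533ms=18/7b +209.059ms=2/7b
14) 2090.592ms=20/7b +209.059ms=2/7b
15) 2299.652ms=22/7b +209.059ms=2/7b
16) 2508.711ms=24/7b +209.059ms=2/7b
17) 2717.77ms=26/7b +209.059ms=2/7b
Σ=4b of 4 (82bpm 2/4) — PASS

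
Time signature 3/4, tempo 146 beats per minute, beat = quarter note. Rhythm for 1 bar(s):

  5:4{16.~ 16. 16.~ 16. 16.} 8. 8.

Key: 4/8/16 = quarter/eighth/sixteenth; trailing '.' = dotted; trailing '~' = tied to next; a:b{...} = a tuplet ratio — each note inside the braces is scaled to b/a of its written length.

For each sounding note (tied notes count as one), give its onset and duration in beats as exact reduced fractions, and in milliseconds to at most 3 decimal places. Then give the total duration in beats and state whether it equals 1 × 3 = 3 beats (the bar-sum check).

1) 0.0ms=0b +246.575ms=3/5b
2) 246.575ms=3/5b +246.575ms=3/5b
3) 493.151ms=6/5b +123.288ms=3/10b
4) 616.438ms=3/2b +308.219ms=3/4b
5) 924.658ms=9/4b +308.219ms=3/4b
Σ=3b of 3 (146bpm 3/4) — PASS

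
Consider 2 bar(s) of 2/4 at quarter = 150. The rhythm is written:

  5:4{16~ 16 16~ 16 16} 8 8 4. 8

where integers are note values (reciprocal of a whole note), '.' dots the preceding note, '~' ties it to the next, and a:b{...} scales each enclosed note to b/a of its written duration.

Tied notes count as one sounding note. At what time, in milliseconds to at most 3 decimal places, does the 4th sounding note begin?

1. 0.0ms @ 0 + 160.0ms (2/5)
2. 160.0ms @ 2/5 + 160.0ms (2/5)
3. 320.0ms @ 4/5 + 80.0ms (1/5)
4. 400.0ms @ 1 + 200.0ms (1/2)
5. 600.0ms @ 3/2 + 200.0ms (1/2)
6. 800.0ms @ 2 + 600.0ms (3/2)
7. 1400.0ms @ 7/2 + 200.0ms (1/2)

note 4 onset = 1b = 400.0ms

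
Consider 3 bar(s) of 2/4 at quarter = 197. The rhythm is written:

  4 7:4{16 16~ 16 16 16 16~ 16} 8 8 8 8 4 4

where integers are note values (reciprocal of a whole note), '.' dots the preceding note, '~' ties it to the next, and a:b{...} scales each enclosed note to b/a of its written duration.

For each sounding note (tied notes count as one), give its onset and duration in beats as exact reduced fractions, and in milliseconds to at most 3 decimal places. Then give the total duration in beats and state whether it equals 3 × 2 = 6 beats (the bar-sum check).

1) 0.0ms=0b +304.569ms=1b
2) 304.569ms=1b +43.51ms=1/7b
3) 348.078ms=8/7b +87.02ms=2/7b
4) 435.098ms=10/7b +43.51ms=1/7b
5) 478.608ms=11/7b +43.51ms=1/7b
6) 522.117ms=12/7b +87.02ms=2/7b
7) 609.137ms=2b +152.284ms=1/2b
8) 761.421ms=5/2b +152.284ms=1/2b
9) 913.706ms=3b +152.284ms=1/2b
10) 1065.99ms=7/2b +152.284ms=1/2b
11) 1218.274ms=4b +304.569ms=1b
12) 1522.843ms=5b +304.569ms=1b
Σ=6b of 6 (197bpm 2/4) — PASS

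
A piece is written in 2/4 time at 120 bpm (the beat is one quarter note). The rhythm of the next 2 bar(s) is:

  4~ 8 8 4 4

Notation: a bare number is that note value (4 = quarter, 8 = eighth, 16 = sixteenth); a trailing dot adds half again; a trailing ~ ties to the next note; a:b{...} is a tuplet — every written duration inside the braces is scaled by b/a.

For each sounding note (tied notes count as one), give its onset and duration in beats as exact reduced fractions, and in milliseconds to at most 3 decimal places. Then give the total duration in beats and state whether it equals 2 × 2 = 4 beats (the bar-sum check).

1) 0.0ms=0b +750.0ms=3/2b
2) 750.0ms=3/2b +250.0ms=1/2b
3) 1000.0ms=2b +500.0ms=1b
4) 1500.0ms=3b +500.0ms=1b
Σ=4b of 4 (120bpm 2/4) — PASS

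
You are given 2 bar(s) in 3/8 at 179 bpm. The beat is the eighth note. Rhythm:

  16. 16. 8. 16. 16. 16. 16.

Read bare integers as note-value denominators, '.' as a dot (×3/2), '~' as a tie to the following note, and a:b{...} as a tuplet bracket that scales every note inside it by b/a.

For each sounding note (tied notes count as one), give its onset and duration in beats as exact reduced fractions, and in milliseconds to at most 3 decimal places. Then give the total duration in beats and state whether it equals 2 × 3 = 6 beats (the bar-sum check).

1) 0.0ms=0b +251.397ms=3/4b
2) 251.397ms=3/4b +251.397ms=3/4b
3) 502.793ms=3/2b +502.793ms=3/2b
4) 1005.587ms=3b +251.397ms=3/4b
5) 1256.983ms=15/4b +251.397ms=3/4b
6) 1508.38ms=9/2b +251.397ms=3/4b
7) 1759.777ms=21/4b +251.397ms=3/4b
Σ=6b of 6 (179bpm 3/8) — PASS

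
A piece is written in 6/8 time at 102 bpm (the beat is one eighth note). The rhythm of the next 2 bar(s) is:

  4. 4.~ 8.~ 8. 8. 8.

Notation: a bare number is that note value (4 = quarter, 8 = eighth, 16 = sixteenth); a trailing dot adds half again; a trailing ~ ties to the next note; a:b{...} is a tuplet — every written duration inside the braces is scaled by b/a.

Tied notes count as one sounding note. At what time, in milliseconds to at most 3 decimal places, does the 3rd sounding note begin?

note 3 onset = 9b = 5294.118ms

1. 0.0ms @ 0 + 1764.706ms (3)
2. 1764.706ms @ 3 + 3529.412ms (6)
3. 5294.118ms @ 9 + 882.353ms (3/2)
4. 6176.471ms @ 21/2 + 882.353ms (3/2)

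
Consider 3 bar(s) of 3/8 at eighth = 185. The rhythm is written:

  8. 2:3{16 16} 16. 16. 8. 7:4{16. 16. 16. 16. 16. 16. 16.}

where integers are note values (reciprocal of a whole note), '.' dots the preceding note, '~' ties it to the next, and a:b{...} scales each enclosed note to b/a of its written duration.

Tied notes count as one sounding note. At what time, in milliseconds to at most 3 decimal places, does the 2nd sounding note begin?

note 2 onset = 3/2b = 486.486ms

1. 0.0ms @ 0 + 486.486ms (3/2)
2. 486.486ms @ 3/2 + 243.243ms (3/4)
3. 729.73ms @ 9/4 + 243.243ms (3/4)
4. 972.973ms @ 3 + 243.243ms (3/4)
5. 1216.216ms @ 15/4 + 243.243ms (3/4)
6. 1459.459ms @ 9/2 + 486.486ms (3/2)
7. 1945.946ms @ 6 + 138.996ms (3/7)
8. 2084.942ms @ 45/7 + 138.996ms (3/7)
9. 2223.938ms @ 48/7 + 138.996ms (3/7)
10. 2362.934ms @ 51/7 + 138.996ms (3/7)
11. 2501.931ms @ 54/7 + 138.996ms (3/7)
12. 2640.927ms @ 57/7 + 138.996ms (3/7)
13. 2779.923ms @ 60/7 + 138.996ms (3/7)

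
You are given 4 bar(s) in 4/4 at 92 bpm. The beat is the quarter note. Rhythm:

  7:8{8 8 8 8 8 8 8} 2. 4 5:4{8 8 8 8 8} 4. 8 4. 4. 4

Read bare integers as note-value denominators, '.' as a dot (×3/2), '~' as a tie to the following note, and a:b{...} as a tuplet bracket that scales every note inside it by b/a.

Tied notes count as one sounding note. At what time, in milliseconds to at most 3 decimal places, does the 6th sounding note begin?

1. 0.0ms @ 0 + 372.671ms (4/7)
2. 372.671ms @ 4/7 + 372.671ms (4/7)
3. 745.342ms @ 8/7 + 372.671ms (4/7)
4. 1118.012ms @ 12/7 + 372.671ms (4/7)
5. 1490.683ms @ 16/7 + 372.671ms (4/7)
6. 1863.354ms @ 20/7 + 372.671ms (4/7)
7. 2236.025ms @ 24/7 + 372.671ms (4/7)
8. 2608.696ms @ 4 + 1956.522ms (3)
9. 4565.217ms @ 7 + 652.174ms (1)
10. 5217.391ms @ 8 + 260.87ms (2/5)
11. 5478.261ms @ 42/5 + 260.87ms (2/5)
12. 5739.13ms @ 44/5 + 260.87ms (2/5)
13. 6000.0ms @ 46/5 + 260.87ms (2/5)
14. 6260.87ms @ 48/5 + 260.87ms (2/5)
15. 6521.739ms @ 10 + 978.261ms (3/2)
16. 7500.0ms @ 23/2 + 326.087ms (1/2)
17. 7826.087ms @ 12 + 978.261ms (3/2)
18. 8804.348ms @ 27/2 + 978.261ms (3/2)
19. 9782.609ms @ 15 + 652.174ms (1)

note 6 onset = 20/7b = 1863.354ms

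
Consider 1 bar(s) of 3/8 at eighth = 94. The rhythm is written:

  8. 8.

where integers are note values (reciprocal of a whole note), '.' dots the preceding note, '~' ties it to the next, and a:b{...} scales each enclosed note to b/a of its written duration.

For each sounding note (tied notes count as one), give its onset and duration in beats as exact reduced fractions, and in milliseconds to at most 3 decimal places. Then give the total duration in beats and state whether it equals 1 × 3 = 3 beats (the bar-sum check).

1) 0.0ms=0b +957.447ms=3/2b
2) 957.447ms=3/2b +957.447ms=3/2b
Σ=3b of 3 (94bpm 3/8) — PASS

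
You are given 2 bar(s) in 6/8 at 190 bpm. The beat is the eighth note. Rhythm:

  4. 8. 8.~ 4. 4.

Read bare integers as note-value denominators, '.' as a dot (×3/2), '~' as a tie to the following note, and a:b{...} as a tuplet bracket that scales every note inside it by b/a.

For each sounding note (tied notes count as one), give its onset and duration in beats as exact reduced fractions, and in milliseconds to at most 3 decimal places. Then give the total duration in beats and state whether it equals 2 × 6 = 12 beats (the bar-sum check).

1) 0.0ms=0b +947.368ms=3b
2) 947.368ms=3b +473.684ms=3/2b
3) 1421.053ms=9/2b +1421.053ms=9/2b
4) 2842.105ms=9b +947.368ms=3b
Σ=12b of 12 (190bpm 6/8) — PASS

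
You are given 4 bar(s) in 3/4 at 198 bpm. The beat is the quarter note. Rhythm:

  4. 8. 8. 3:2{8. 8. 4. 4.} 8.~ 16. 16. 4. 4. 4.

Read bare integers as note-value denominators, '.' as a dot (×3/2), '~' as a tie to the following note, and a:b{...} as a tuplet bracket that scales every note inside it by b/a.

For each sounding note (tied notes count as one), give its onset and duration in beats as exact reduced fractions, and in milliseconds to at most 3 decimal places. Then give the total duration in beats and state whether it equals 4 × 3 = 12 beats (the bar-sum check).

1) 0.0ms=0b +454.545ms=3/2b
2) 454.545ms=3/2b +227.273ms=3/4b
3) 681.818ms=9/4b +227.273ms=3/4b
4) 909.091ms=3b +151.515ms=1/2b
5) 1060.606ms=7/2b +151.515ms=1/2b
6) 1212.121ms=4b +303.03ms=1b
7) 1515.152ms=5b +303.03ms=1b
8) 1818.182ms=6b +340.909ms=9/8b
9) 2159.091ms=57/8b +113.636ms=3/8b
10) 2272.727ms=15/2b +454.545ms=3/2b
11) 2727.273ms=9b +454.545ms=3/2b
12) 3181.818ms=21/2b +454.545ms=3/2b
Σ=12b of 12 (198bpm 3/4) — PASS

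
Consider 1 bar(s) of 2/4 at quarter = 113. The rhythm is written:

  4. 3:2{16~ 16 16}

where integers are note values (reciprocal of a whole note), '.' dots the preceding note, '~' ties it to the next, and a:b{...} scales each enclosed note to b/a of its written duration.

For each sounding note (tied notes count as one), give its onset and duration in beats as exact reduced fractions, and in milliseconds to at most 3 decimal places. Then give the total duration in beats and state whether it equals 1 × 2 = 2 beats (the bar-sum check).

1) 0.0ms=0b +796.46ms=3/2b
2) 796.46ms=3/2b +176.991ms=1/3b
3) 973.451ms=11/6b +88.496ms=1/6b
Σ=2b of 2 (113bpm 2/4) — PASS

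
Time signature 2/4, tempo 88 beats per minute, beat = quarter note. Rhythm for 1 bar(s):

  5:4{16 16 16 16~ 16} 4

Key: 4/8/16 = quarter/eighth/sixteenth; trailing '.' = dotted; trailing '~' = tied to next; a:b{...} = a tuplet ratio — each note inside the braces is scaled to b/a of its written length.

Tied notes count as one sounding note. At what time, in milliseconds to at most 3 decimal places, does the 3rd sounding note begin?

1. 0.0ms @ 0 + 136.364ms (1/5)
2. 136.364ms @ 1/5 + 136.364ms (1/5)
3. 272.727ms @ 2/5 + 136.364ms (1/5)
4. 409.091ms @ 3/5 + 272.727ms (2/5)
5. 681.818ms @ 1 + 681.818ms (1)

note 3 onset = 2/5b = 272.727ms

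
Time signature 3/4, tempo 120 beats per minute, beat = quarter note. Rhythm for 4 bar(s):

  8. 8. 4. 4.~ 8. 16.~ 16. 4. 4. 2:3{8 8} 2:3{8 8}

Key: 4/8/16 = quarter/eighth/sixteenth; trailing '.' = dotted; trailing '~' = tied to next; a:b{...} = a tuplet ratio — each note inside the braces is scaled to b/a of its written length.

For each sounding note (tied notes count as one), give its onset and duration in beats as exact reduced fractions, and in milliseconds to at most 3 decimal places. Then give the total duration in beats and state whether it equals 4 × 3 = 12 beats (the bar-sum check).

1) 0.0ms=0b +375.0ms=3/4b
2) 375.0ms=3/4b +375.0ms=3/4b
3) 750.0ms=3/2b +750.0ms=3/2b
4) 1500.0ms=3b +1125.0ms=9/4b
5) 2625.0ms=21/4b +375.0ms=3/4b
6) 3000.0ms=6b +750.0ms=3/2b
7) 3750.0ms=15/2b +750.0ms=3/2b
8) 4500.0ms=9b +375.0ms=3/4b
9) 4875.0ms=39/4b +375.0ms=3/4b
10) 5250.0ms=21/2b +375.0ms=3/4b
11) 5625.0ms=45/4b +375.0ms=3/4b
Σ=12b of 12 (120bpm 3/4) — PASS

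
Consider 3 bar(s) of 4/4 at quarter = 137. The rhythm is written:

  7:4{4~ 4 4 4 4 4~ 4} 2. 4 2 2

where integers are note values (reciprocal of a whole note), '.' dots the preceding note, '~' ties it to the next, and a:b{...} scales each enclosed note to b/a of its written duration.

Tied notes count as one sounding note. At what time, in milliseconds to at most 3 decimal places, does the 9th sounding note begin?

1. 0.0ms @ 0 + 500.521ms (8/7)
2. 500.521ms @ 8/7 + 250.261ms (4/7)
3. 750.782ms @ 12/7 + 250.261ms (4/7)
4. 1001.043ms @ 16/7 + 250.261ms (4/7)
5. 1251.303ms @ 20/7 + 500.521ms (8/7)
6. 1751.825ms @ 4 + 1313.869ms (3)
7. 3065.693ms @ 7 + 437.956ms (1)
8. 3503.65ms @ 8 + 875.912ms (2)
9. 4379.562ms @ 10 + 875.912ms (2)

note 9 onset = 10b = 4379.562ms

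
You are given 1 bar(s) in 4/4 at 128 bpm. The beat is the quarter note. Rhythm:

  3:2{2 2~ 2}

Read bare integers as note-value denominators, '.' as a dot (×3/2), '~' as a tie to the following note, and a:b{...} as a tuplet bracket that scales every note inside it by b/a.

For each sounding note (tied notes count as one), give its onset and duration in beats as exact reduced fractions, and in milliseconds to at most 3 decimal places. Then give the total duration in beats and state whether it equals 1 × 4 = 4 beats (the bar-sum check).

1) 0.0ms=0b +625.0ms=4/3b
2) 625.0ms=4/3b +1250.0ms=8/3b
Σ=4b of 4 (128bpm 4/4) — PASS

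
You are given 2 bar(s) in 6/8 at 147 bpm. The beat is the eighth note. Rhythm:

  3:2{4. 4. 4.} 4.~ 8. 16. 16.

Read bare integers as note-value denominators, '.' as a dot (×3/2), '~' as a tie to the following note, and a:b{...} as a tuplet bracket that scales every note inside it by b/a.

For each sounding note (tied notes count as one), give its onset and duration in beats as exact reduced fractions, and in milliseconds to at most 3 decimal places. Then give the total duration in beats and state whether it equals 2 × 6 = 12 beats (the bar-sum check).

1) 0.0ms=0b +816.327ms=2b
2) 816.327ms=2b +816.327ms=2b
3) 1632.653ms=4b +816.327ms=2b
4) 2448.98ms=6b +1836.735ms=9/2b
5) 4285.714ms=21/2b +306.122ms=3/4b
6) 4591.837ms=45/4b +306.122ms=3/4b
Σ=12b of 12 (147bpm 6/8) — PASS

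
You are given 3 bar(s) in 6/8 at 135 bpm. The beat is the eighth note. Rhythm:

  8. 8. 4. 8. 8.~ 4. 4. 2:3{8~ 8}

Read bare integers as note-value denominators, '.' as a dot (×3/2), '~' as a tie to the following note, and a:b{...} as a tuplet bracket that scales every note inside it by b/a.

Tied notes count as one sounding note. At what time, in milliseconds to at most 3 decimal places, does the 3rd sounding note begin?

1. 0.0ms @ 0 + 666.667ms (3/2)
2. 666.667ms @ 3/2 + 666.667ms (3/2)
3. 1333.333ms @ 3 + 1333.333ms (3)
4. 2666.667ms @ 6 + 666.667ms (3/2)
5. 3333.333ms @ 15/2 + 2000.0ms (9/2)
6. 5333.333ms @ 12 + 1333.333ms (3)
7. 6666.667ms @ 15 + 1333.333ms (3)

note 3 onset = 3b = 1333.333ms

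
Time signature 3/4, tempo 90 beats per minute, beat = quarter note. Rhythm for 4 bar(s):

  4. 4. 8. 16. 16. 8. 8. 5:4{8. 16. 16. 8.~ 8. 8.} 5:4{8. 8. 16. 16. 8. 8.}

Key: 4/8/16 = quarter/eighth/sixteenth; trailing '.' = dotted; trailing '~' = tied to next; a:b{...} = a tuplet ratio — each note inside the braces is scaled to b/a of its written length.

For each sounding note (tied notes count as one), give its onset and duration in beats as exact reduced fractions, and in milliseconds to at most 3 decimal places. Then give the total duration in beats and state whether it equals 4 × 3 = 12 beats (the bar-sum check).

1) 0.0ms=0b +1000.0ms=3/2b
2) 1000.0ms=3/2b +1000.0ms=3/2b
3) 2000.0ms=3b +500.0ms=3/4b
4) 2500.0ms=15/4b +250.0ms=3/8b
5) 2750.0ms=33/8b +250.0ms=3/8b
6) 3000.0ms=9/2b +500.0ms=3/4b
7) 3500.0ms=21/4b +500.0ms=3/4b
8) 4000.0ms=6b +400.0ms=3/5b
9) 4400.0ms=33/5b +200.0ms=3/10b
10) 4600.0ms=69/10b +200.0ms=3/10b
11) 4800.0ms=36/5b +800.0ms=6/5b
12) 5600.0ms=42/5b +400.0ms=3/5b
13) 6000.0ms=9b +400.0ms=3/5b
14) 6400.0ms=48/5b +400.0ms=3/5b
15) 6800.0ms=51/5b +200.0ms=3/10b
16) 7000.0ms=21/2b +200.0ms=3/10b
17) 7200.0ms=54/5b +400.0ms=3/5b
18) 7600.0ms=57/5b +400.0ms=3/5b
Σ=12b of 12 (90bpm 3/4) — PASS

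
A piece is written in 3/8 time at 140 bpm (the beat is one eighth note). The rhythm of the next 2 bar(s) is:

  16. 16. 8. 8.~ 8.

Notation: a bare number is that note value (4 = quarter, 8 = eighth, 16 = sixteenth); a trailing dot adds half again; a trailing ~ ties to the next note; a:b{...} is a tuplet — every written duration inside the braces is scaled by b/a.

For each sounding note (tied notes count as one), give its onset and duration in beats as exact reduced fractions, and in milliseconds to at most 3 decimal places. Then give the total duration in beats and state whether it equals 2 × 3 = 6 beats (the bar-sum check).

1) 0.0ms=0b +321.429ms=3/4b
2) 321.429ms=3/4b +321.429ms=3/4b
3) 642.857ms=3/2b +642.857ms=3/2b
4) 1285.714ms=3b +1285.714ms=3b
Σ=6b of 6 (140bpm 3/8) — PASS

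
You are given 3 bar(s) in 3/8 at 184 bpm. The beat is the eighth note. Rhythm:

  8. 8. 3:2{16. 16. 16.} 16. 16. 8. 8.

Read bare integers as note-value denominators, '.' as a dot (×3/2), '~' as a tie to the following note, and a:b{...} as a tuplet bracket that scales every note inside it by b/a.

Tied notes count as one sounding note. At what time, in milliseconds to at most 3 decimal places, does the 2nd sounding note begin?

1. 0.0ms @ 0 + 489.13ms (3/2)
2. 489.13ms @ 3/2 + 489.13ms (3/2)
3. 978.261ms @ 3 + 163.043ms (1/2)
4. 1141.304ms @ 7/2 + 163.043ms (1/2)
5. 1304.348ms @ 4 + 163.043ms (1/2)
6. 1467.391ms @ 9/2 + 244.565ms (3/4)
7. 1711.957ms @ 21/4 + 244.565ms (3/4)
8. 1956.522ms @ 6 + 489.13ms (3/2)
9. 2445.652ms @ 15/2 + 489.13ms (3/2)

note 2 onset = 3/2b = 489.13ms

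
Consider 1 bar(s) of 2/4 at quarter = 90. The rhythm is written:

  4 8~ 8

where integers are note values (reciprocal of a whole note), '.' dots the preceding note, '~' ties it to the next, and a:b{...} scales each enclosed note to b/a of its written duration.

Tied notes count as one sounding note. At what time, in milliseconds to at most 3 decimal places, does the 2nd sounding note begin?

note 2 onset = 1b = 666.667ms

1. 0.0ms @ 0 + 666.667ms (1)
2. 666.667ms @ 1 + 666.667ms (1)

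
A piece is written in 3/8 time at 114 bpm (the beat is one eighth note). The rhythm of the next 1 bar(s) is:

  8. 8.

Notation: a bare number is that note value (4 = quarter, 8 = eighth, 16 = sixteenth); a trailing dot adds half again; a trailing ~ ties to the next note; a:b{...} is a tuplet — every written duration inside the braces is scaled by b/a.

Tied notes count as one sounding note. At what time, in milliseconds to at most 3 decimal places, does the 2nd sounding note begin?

note 2 onset = 3/2b = 789.474ms

1. 0.0ms @ 0 + 789.474ms (3/2)
2. 789.474ms @ 3/2 + 789.474ms (3/2)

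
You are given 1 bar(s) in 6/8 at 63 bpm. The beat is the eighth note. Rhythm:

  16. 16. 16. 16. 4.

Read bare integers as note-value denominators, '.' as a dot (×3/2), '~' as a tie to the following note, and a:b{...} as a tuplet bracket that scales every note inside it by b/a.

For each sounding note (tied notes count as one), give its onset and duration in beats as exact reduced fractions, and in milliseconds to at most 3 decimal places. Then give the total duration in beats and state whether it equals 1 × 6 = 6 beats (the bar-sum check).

1) 0.0ms=0b +714.286ms=3/4b
2) 714.286ms=3/4b +714.286ms=3/4b
3) 1428.571ms=3/2b +714.286ms=3/4b
4) 2142.857ms=9/4b +714.286ms=3/4b
5) 2857.143ms=3b +2857.143ms=3b
Σ=6b of 6 (63bpm 6/8) — PASS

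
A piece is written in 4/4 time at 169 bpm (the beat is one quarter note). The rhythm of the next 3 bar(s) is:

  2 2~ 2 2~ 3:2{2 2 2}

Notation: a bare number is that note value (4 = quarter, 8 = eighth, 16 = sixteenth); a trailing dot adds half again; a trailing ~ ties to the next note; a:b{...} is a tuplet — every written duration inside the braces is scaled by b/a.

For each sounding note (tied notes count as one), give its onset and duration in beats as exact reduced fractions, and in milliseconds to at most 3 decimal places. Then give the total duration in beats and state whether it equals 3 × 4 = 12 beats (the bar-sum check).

1) 0.0ms=0b +710.059ms=2b
2) 710.059ms=2b +1420.118ms=4b
3) 2130.178ms=6b +1183.432ms=10/3b
4) 3313.609ms=28/3b +473.373ms=4/3b
5) 3786.982ms=32/3b +473.373ms=4/3b
Σ=12b of 12 (169bpm 4/4) — PASS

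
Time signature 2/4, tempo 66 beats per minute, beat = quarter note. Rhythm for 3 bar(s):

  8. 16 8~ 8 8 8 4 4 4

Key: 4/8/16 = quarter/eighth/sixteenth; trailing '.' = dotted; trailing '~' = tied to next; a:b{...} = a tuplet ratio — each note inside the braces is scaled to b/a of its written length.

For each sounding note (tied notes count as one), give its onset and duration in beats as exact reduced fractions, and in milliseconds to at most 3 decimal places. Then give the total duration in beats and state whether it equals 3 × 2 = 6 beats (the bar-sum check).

1) 0.0ms=0b +681.818ms=3/4b
2) 681.818ms=3/4b +227.273ms=1/4b
3) 909.091ms=1b +909.091ms=1b
4) 1818.182ms=2b +454.545ms=1/2b
5) 2272.727ms=5/2b +454.545ms=1/2b
6) 2727.273ms=3b +909.091ms=1b
7) 3636.364ms=4b +909.091ms=1b
8) 4545.455ms=5b +909.091ms=1b
Σ=6b of 6 (66bpm 2/4) — PASS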